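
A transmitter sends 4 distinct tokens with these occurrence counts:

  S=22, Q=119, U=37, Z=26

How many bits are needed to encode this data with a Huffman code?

337

Merge the two smallest weights repeatedly:
S(22) + Z(26) → 48
U(37) + 48 → 85
85 + Q(119) → 204
The encoded length is the sum of every internal node's weight: 48 + 85 + 204 = 337 bits.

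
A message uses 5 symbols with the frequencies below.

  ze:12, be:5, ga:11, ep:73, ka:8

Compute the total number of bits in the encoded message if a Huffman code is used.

181

Merge the two smallest weights repeatedly:
merge be(5) and ka(8): 13
merge ga(11) and ze(12): 23
merge 13 and 23: 36
merge 36 and ep(73): 109
Total encoded bits = sum of merged weights = 13 + 23 + 36 + 109 = 181.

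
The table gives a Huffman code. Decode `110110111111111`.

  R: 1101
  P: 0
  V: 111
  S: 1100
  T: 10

RTVVV

Read left to right; each codeword is recognised as soon as it completes (prefix code):
  1101→R | 10→T | 111→V | 111→V | 111→V
Decoded message: RTVVV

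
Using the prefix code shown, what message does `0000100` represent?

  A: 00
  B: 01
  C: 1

Read left to right; each codeword is recognised as soon as it completes (prefix code):
  00→A | 00→A | 1→C | 00→A
Decoded message: AACA

AACA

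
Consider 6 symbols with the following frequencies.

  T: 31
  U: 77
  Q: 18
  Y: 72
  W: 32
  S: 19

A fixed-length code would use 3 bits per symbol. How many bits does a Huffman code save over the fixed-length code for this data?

Fixed-length: 3 bits × 249 symbols = 747 bits.
Huffman merges:
merge Q(18) and S(19): 37
merge T(31) and W(32): 63
merge 37 and 63: 100
merge Y(72) and U(77): 149
merge 100 and 149: 249
Huffman total = 37 + 63 + 100 + 149 + 249 = 598 bits.
Saving = 747 − 598 = 149 bits.

149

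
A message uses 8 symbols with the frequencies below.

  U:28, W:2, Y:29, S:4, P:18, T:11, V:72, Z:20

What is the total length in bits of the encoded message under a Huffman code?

Build the Huffman tree bottom-up:
combine W(2), S(4) → 6
combine 6, T(11) → 17
combine 17, P(18) → 35
combine Z(20), U(28) → 48
combine Y(29), 35 → 64
combine 48, 64 → 112
combine V(72), 112 → 184
Total encoded bits = sum of merged weights = 6 + 17 + 35 + 48 + 64 + 112 + 184 = 466.

466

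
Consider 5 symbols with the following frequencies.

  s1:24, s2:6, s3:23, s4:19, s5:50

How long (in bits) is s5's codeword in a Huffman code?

Build the tree from the bottom:
merge s2(6) and s4(19): 25
merge s3(23) and s1(24): 47
merge 25 and 47: 72
merge s5(50) and 72: 122
s5 is a child of the root — depth 1, so its codeword is a single bit.

1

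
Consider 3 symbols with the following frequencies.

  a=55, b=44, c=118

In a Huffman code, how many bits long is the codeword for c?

1

Build the tree from the bottom:
combine b(44), a(55) → 99
combine 99, c(118) → 217
c is a child of the root — depth 1, so its codeword is a single bit.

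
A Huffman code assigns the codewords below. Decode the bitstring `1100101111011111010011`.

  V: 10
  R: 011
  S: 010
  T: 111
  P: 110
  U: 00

Read left to right; each codeword is recognised as soon as it completes (prefix code):
  110→P | 010→S | 111→T | 10→V | 111→T | 110→P | 10→V | 011→R
Decoded message: PSTVTPVR

PSTVTPVR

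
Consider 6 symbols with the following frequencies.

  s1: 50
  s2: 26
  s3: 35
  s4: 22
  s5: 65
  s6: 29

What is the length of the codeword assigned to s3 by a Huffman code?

Huffman merges, smallest pair first:
s4(22) + s2(26) → 48
s6(29) + s3(35) → 64
48 + s1(50) → 98
64 + s5(65) → 129
98 + 129 → 227
s3's leaf is at depth 3, giving a 3-bit codeword.

3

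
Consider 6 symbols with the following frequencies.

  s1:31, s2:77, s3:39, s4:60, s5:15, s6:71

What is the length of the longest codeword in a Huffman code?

Merge the two lowest-weight nodes at each step:
s5(15) + s1(31) → 46
s3(39) + 46 → 85
s4(60) + s6(71) → 131
s2(77) + 85 → 162
131 + 162 → 293
The rarest symbols sit at the bottom; the longest codeword is 4 bits.

4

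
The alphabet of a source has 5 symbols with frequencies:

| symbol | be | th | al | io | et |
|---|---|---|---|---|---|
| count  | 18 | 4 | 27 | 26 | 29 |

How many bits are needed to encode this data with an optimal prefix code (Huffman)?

Merge the two smallest weights repeatedly:
combine th(4), be(18) → 22
combine 22, io(26) → 48
combine al(27), et(29) → 56
combine 48, 56 → 104
Total encoded bits = sum of merged weights = 22 + 48 + 56 + 104 = 230.

230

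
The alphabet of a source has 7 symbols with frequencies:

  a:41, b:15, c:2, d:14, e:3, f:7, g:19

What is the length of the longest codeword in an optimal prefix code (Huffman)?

5

Merge the two lowest-weight nodes at each step:
combine c(2), e(3) → 5
combine 5, f(7) → 12
combine 12, d(14) → 26
combine b(15), g(19) → 34
combine 26, 34 → 60
combine a(41), 60 → 101
The first pair merged (c, e) ends up deepest, at depth 5.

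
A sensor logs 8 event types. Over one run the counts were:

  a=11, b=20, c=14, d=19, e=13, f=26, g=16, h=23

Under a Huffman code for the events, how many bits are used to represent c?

3

Huffman merges, smallest pair first:
a(11) + e(13) → 24
c(14) + g(16) → 30
d(19) + b(20) → 39
h(23) + 24 → 47
f(26) + 30 → 56
39 + 47 → 86
56 + 86 → 142
c sits 3 levels below the root, so its codeword is 3 bits.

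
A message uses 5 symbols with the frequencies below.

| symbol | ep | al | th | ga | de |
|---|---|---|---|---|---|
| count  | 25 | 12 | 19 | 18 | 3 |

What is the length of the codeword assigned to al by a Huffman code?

3

Repeatedly merge the two smallest:
merge de(3) and al(12): 15
merge 15 and ga(18): 33
merge th(19) and ep(25): 44
merge 33 and 44: 77
al sits 3 levels below the root, so its codeword is 3 bits.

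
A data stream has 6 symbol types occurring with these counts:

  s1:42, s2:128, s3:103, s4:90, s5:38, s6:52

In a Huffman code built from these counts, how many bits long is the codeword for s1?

4

Repeatedly merge the two smallest:
s5(38) + s1(42) → 80
s6(52) + 80 → 132
s4(90) + s3(103) → 193
s2(128) + 132 → 260
193 + 260 → 453
s1's leaf is at depth 4, giving a 4-bit codeword.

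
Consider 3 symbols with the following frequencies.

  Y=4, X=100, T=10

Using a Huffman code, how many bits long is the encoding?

Build the Huffman tree bottom-up:
Y(4) + T(10) → 14
14 + X(100) → 114
The encoded length is the sum of every internal node's weight: 14 + 114 = 128 bits.

128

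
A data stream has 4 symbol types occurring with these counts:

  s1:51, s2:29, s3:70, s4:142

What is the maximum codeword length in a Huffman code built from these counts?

Merge the two lowest-weight nodes at each step:
combine s2(29), s1(51) → 80
combine s3(70), 80 → 150
combine s4(142), 150 → 292
The rarest symbols sit at the bottom; the longest codeword is 3 bits.

3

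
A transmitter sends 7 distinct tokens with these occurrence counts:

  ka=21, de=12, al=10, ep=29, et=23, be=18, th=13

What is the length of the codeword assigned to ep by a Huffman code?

Build the tree from the bottom:
al(10) + de(12) → 22
th(13) + be(18) → 31
ka(21) + 22 → 43
et(23) + ep(29) → 52
31 + 43 → 74
52 + 74 → 126
The subtree containing ep is merged 2 times, so code length = 2.

2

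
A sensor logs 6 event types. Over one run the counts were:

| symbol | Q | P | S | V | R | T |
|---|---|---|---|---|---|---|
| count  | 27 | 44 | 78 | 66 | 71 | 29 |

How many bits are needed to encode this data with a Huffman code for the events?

Merge the two smallest weights repeatedly:
Q(27) + T(29) → 56
P(44) + 56 → 100
V(66) + R(71) → 137
S(78) + 100 → 178
137 + 178 → 315
The encoded length is the sum of every internal node's weight: 56 + 100 + 137 + 178 + 315 = 786 bits.

786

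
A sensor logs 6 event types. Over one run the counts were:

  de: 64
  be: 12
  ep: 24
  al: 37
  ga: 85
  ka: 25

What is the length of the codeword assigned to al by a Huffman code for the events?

2

Huffman merges, smallest pair first:
merge be(12) and ep(24): 36
merge ka(25) and 36: 61
merge al(37) and 61: 98
merge de(64) and ga(85): 149
merge 98 and 149: 247
al's leaf is at depth 2, giving a 2-bit codeword.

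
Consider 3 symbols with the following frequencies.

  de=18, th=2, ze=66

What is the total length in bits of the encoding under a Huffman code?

106

Merge the two smallest weights repeatedly:
th(2) + de(18) → 20
20 + ze(66) → 86
Total encoded bits = sum of merged weights = 20 + 86 = 106.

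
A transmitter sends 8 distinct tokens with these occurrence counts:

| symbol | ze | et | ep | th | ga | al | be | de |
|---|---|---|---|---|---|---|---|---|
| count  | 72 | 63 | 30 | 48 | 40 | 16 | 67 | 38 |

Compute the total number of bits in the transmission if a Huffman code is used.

1096

Build the Huffman tree bottom-up:
combine al(16), ep(30) → 46
combine de(38), ga(40) → 78
combine 46, th(48) → 94
combine et(63), be(67) → 130
combine ze(72), 78 → 150
combine 94, 130 → 224
combine 150, 224 → 374
Each symbol's bit-cost is frequency × depth; summing gives 1096 bits (equivalently 46 + 78 + 94 + 130 + 150 + 224 + 374).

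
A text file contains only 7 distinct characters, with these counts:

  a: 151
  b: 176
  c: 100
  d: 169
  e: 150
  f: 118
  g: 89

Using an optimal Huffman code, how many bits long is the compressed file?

2683

Merge the two smallest weights repeatedly:
merge g(89) and c(100): 189
merge f(118) and e(150): 268
merge a(151) and d(169): 320
merge b(176) and 189: 365
merge 268 and 320: 588
merge 365 and 588: 953
Each symbol's bit-cost is frequency × depth; summing gives 2683 bits (equivalently 189 + 268 + 320 + 365 + 588 + 953).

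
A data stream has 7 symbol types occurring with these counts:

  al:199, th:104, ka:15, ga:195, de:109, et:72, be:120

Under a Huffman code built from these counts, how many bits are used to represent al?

Build the tree from the bottom:
combine ka(15), et(72) → 87
combine 87, th(104) → 191
combine de(109), be(120) → 229
combine 191, ga(195) → 386
combine al(199), 229 → 428
combine 386, 428 → 814
al's leaf is at depth 2, giving a 2-bit codeword.

2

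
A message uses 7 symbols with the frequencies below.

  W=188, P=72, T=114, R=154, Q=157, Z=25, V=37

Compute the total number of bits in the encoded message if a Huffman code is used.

1938

Build the Huffman tree bottom-up:
Z(25) + V(37) → 62
62 + P(72) → 134
T(114) + 134 → 248
R(154) + Q(157) → 311
W(188) + 248 → 436
311 + 436 → 747
The encoded length is the sum of every internal node's weight: 62 + 134 + 248 + 311 + 436 + 747 = 1938 bits.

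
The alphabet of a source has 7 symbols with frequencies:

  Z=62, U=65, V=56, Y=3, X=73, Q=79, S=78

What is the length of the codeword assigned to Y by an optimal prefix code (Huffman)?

Repeatedly merge the two smallest:
merge Y(3) and V(56): 59
merge 59 and Z(62): 121
merge U(65) and X(73): 138
merge S(78) and Q(79): 157
merge 121 and 138: 259
merge 157 and 259: 416
Y's leaf is at depth 4, giving a 4-bit codeword.

4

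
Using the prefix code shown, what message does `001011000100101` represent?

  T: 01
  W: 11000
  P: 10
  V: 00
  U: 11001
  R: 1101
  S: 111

Read left to right; each codeword is recognised as soon as it completes (prefix code):
  00→V | 10→P | 11000→W | 10→P | 01→T | 01→T
Decoded message: VPWPTT

VPWPTT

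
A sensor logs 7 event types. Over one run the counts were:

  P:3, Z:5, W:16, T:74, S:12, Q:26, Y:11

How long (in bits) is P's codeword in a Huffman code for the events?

Build the tree from the bottom:
combine P(3), Z(5) → 8
combine 8, Y(11) → 19
combine S(12), W(16) → 28
combine 19, Q(26) → 45
combine 28, 45 → 73
combine 73, T(74) → 147
The subtree containing P is merged 5 times, so code length = 5.

5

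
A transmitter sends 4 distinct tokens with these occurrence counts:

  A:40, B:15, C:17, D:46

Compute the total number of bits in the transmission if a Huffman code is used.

222

Merge the two smallest weights repeatedly:
merge B(15) and C(17): 32
merge 32 and A(40): 72
merge D(46) and 72: 118
The encoded length is the sum of every internal node's weight: 32 + 72 + 118 = 222 bits.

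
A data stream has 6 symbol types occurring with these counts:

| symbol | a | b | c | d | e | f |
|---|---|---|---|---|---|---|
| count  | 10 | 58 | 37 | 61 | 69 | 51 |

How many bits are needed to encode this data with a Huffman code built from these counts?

717

Greedily combine the two least-frequent nodes:
merge a(10) and c(37): 47
merge 47 and f(51): 98
merge b(58) and d(61): 119
merge e(69) and 98: 167
merge 119 and 167: 286
Total encoded bits = sum of merged weights = 47 + 98 + 119 + 167 + 286 = 717.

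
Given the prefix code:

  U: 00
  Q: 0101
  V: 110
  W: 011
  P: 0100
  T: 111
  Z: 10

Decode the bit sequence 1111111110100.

TTTP

Read left to right; each codeword is recognised as soon as it completes (prefix code):
  111→T | 111→T | 111→T | 0100→P
Decoded message: TTTP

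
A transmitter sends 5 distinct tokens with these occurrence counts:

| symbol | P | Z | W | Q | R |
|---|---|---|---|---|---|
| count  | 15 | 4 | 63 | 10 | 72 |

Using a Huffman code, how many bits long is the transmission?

Merge the two smallest weights repeatedly:
merge Z(4) and Q(10): 14
merge 14 and P(15): 29
merge 29 and W(63): 92
merge R(72) and 92: 164
Each symbol's bit-cost is frequency × depth; summing gives 299 bits (equivalently 14 + 29 + 92 + 164).

299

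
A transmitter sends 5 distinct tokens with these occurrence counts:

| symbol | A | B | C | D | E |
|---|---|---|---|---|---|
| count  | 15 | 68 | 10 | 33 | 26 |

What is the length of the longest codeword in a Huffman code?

Merge the two lowest-weight nodes at each step:
merge C(10) and A(15): 25
merge 25 and E(26): 51
merge D(33) and 51: 84
merge B(68) and 84: 152
The rarest symbols sit at the bottom; the longest codeword is 4 bits.

4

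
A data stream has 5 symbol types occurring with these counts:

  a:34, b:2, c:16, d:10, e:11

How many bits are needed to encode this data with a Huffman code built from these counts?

147

Build the Huffman tree bottom-up:
b(2) + d(10) → 12
e(11) + 12 → 23
c(16) + 23 → 39
a(34) + 39 → 73
The encoded length is the sum of every internal node's weight: 12 + 23 + 39 + 73 = 147 bits.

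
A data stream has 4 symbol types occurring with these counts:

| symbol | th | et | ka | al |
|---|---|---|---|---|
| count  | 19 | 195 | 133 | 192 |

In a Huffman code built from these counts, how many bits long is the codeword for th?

3

Huffman merges, smallest pair first:
combine th(19), ka(133) → 152
combine 152, al(192) → 344
combine et(195), 344 → 539
th's leaf is at depth 3, giving a 3-bit codeword.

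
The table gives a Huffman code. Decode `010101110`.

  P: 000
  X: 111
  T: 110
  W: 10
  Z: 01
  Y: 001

ZZZT

Read left to right; each codeword is recognised as soon as it completes (prefix code):
  01→Z | 01→Z | 01→Z | 110→T
Decoded message: ZZZT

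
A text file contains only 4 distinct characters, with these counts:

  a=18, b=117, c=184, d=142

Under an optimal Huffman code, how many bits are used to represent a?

Build the tree from the bottom:
combine a(18), b(117) → 135
combine 135, d(142) → 277
combine c(184), 277 → 461
a sits 3 levels below the root, so its codeword is 3 bits.

3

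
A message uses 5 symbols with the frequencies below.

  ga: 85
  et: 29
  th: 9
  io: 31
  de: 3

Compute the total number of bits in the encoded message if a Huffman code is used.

282

Merge the two smallest weights repeatedly:
de(3) + th(9) → 12
12 + et(29) → 41
io(31) + 41 → 72
72 + ga(85) → 157
Total encoded bits = sum of merged weights = 12 + 41 + 72 + 157 = 282.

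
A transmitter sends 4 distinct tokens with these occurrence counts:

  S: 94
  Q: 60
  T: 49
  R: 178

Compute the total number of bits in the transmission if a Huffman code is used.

693

Merge the two smallest weights repeatedly:
T(49) + Q(60) → 109
S(94) + 109 → 203
R(178) + 203 → 381
The encoded length is the sum of every internal node's weight: 109 + 203 + 381 = 693 bits.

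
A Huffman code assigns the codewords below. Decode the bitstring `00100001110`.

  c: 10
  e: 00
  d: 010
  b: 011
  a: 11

ecebc

Read left to right; each codeword is recognised as soon as it completes (prefix code):
  00→e | 10→c | 00→e | 011→b | 10→c
Decoded message: ecebc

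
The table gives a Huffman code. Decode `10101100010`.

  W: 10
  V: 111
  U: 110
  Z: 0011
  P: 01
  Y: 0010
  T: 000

WWUY

Read left to right; each codeword is recognised as soon as it completes (prefix code):
  10→W | 10→W | 110→U | 0010→Y
Decoded message: WWUY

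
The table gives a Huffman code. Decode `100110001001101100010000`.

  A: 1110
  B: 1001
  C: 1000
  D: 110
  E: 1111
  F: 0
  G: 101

Read left to right; each codeword is recognised as soon as it completes (prefix code):
  1001→B | 1000→C | 1001→B | 101→G | 1000→C | 1000→C | 0→F
Decoded message: BCBGCCF

BCBGCCF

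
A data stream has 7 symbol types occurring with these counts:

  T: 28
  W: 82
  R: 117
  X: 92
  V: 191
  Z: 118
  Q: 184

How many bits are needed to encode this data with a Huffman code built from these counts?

2171

Greedily combine the two least-frequent nodes:
combine T(28), W(82) → 110
combine X(92), 110 → 202
combine R(117), Z(118) → 235
combine Q(184), V(191) → 375
combine 202, 235 → 437
combine 375, 437 → 812
Each symbol's bit-cost is frequency × depth; summing gives 2171 bits (equivalently 110 + 202 + 235 + 375 + 437 + 812).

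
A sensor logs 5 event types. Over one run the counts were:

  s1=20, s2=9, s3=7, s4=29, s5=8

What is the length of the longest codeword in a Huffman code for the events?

4

Merge the two lowest-weight nodes at each step:
merge s3(7) and s5(8): 15
merge s2(9) and 15: 24
merge s1(20) and 24: 44
merge s4(29) and 44: 73
Maximum depth reached is 4.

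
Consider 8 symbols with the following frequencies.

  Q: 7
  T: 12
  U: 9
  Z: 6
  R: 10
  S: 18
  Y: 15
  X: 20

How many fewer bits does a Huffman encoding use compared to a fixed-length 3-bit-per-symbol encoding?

7

Fixed-length: 3 bits × 97 symbols = 291 bits.
Huffman merges:
combine Z(6), Q(7) → 13
combine U(9), R(10) → 19
combine T(12), 13 → 25
combine Y(15), S(18) → 33
combine 19, X(20) → 39
combine 25, 33 → 58
combine 39, 58 → 97
Huffman total = 13 + 19 + 25 + 33 + 39 + 58 + 97 = 284 bits.
Saving = 291 − 284 = 7 bits.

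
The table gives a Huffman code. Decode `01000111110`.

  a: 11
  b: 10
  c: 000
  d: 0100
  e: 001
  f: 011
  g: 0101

dfab

Read left to right; each codeword is recognised as soon as it completes (prefix code):
  0100→d | 011→f | 11→a | 10→b
Decoded message: dfab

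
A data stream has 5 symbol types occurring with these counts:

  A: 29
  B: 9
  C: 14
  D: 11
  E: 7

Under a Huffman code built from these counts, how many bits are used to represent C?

3

Build the tree from the bottom:
E(7) + B(9) → 16
D(11) + C(14) → 25
16 + 25 → 41
A(29) + 41 → 70
C's leaf is at depth 3, giving a 3-bit codeword.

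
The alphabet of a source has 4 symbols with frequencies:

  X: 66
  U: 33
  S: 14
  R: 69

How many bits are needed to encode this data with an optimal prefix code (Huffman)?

Build the Huffman tree bottom-up:
combine S(14), U(33) → 47
combine 47, X(66) → 113
combine R(69), 113 → 182
Total encoded bits = sum of merged weights = 47 + 113 + 182 = 342.

342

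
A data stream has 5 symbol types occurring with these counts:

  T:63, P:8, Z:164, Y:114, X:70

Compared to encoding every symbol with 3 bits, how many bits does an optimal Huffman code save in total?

371

Fixed-length: 3 bits × 419 symbols = 1257 bits.
Huffman merges:
merge P(8) and T(63): 71
merge X(70) and 71: 141
merge Y(114) and 141: 255
merge Z(164) and 255: 419
Huffman total = 71 + 141 + 255 + 419 = 886 bits.
Saving = 1257 − 886 = 371 bits.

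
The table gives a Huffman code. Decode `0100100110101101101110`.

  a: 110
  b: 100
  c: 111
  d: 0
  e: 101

Read left to right; each codeword is recognised as soon as it completes (prefix code):
  0→d | 100→b | 100→b | 110→a | 101→e | 101→e | 101→e | 110→a
Decoded message: dbbaeeea

dbbaeeea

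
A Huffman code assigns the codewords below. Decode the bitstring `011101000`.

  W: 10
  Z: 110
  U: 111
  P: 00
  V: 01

Read left to right; each codeword is recognised as soon as it completes (prefix code):
  01→V | 110→Z | 10→W | 00→P
Decoded message: VZWP

VZWP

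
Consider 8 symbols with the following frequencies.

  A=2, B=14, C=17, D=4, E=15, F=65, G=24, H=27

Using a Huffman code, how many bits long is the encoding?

432

Merge the two smallest weights repeatedly:
A(2) + D(4) → 6
6 + B(14) → 20
E(15) + C(17) → 32
20 + G(24) → 44
H(27) + 32 → 59
44 + 59 → 103
F(65) + 103 → 168
Total encoded bits = sum of merged weights = 6 + 20 + 32 + 44 + 59 + 103 + 168 = 432.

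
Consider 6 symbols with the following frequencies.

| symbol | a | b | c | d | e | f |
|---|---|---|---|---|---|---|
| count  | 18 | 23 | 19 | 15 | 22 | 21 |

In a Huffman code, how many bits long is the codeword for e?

2

Huffman merges, smallest pair first:
d(15) + a(18) → 33
c(19) + f(21) → 40
e(22) + b(23) → 45
33 + 40 → 73
45 + 73 → 118
e sits 2 levels below the root, so its codeword is 2 bits.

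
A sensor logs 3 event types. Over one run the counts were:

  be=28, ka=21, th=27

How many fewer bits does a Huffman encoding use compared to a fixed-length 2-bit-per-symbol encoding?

28

Fixed-length: 2 bits × 76 symbols = 152 bits.
Huffman merges:
merge ka(21) and th(27): 48
merge be(28) and 48: 76
Huffman total = 48 + 76 = 124 bits.
Saving = 152 − 124 = 28 bits.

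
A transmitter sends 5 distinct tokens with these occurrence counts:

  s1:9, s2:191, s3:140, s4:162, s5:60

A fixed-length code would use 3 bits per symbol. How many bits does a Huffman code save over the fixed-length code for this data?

Fixed-length: 3 bits × 562 symbols = 1686 bits.
Huffman merges:
combine s1(9), s5(60) → 69
combine 69, s3(140) → 209
combine s4(162), s2(191) → 353
combine 209, 353 → 562
Huffman total = 69 + 209 + 353 + 562 = 1193 bits.
Saving = 1686 − 1193 = 493 bits.

493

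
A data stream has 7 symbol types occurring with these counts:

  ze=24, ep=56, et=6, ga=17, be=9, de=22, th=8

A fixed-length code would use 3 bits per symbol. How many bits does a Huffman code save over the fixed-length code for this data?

75

Fixed-length: 3 bits × 142 symbols = 426 bits.
Huffman merges:
combine et(6), th(8) → 14
combine be(9), 14 → 23
combine ga(17), de(22) → 39
combine 23, ze(24) → 47
combine 39, 47 → 86
combine ep(56), 86 → 142
Huffman total = 14 + 23 + 39 + 47 + 86 + 142 = 351 bits.
Saving = 426 − 351 = 75 bits.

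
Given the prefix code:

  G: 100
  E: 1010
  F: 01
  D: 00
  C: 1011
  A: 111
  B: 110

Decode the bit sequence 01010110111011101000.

FFFCCED

Read left to right; each codeword is recognised as soon as it completes (prefix code):
  01→F | 01→F | 01→F | 1011→C | 1011→C | 1010→E | 00→D
Decoded message: FFFCCED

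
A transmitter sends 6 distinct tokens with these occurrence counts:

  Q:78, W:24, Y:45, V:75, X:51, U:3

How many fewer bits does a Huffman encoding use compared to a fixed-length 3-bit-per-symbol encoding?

177

Fixed-length: 3 bits × 276 symbols = 828 bits.
Huffman merges:
U(3) + W(24) → 27
27 + Y(45) → 72
X(51) + 72 → 123
V(75) + Q(78) → 153
123 + 153 → 276
Huffman total = 27 + 72 + 123 + 153 + 276 = 651 bits.
Saving = 828 − 651 = 177 bits.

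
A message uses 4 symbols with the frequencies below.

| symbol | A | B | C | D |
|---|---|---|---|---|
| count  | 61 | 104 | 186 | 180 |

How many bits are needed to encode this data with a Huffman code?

Greedily combine the two least-frequent nodes:
merge A(61) and B(104): 165
merge 165 and D(180): 345
merge C(186) and 345: 531
The encoded length is the sum of every internal node's weight: 165 + 345 + 531 = 1041 bits.

1041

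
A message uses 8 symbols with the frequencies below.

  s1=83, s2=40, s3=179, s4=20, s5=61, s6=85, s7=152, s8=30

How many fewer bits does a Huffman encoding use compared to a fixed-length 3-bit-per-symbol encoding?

191

Fixed-length: 3 bits × 650 symbols = 1950 bits.
Huffman merges:
merge s4(20) and s8(30): 50
merge s2(40) and 50: 90
merge s5(61) and s1(83): 144
merge s6(85) and 90: 175
merge 144 and s7(152): 296
merge 175 and s3(179): 354
merge 296 and 354: 650
Huffman total = 50 + 90 + 144 + 175 + 296 + 354 + 650 = 1759 bits.
Saving = 1950 − 1759 = 191 bits.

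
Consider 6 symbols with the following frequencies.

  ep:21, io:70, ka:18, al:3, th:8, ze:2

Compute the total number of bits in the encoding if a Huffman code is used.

223

Greedily combine the two least-frequent nodes:
ze(2) + al(3) → 5
5 + th(8) → 13
13 + ka(18) → 31
ep(21) + 31 → 52
52 + io(70) → 122
Each symbol's bit-cost is frequency × depth; summing gives 223 bits (equivalently 5 + 13 + 31 + 52 + 122).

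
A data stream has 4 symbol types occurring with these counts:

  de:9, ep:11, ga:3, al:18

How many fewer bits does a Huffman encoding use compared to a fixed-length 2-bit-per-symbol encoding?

6

Fixed-length: 2 bits × 41 symbols = 82 bits.
Huffman merges:
combine ga(3), de(9) → 12
combine ep(11), 12 → 23
combine al(18), 23 → 41
Huffman total = 12 + 23 + 41 = 76 bits.
Saving = 82 − 76 = 6 bits.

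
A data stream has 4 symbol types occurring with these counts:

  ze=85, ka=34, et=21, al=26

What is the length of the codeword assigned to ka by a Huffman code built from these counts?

Repeatedly merge the two smallest:
combine et(21), al(26) → 47
combine ka(34), 47 → 81
combine 81, ze(85) → 166
The subtree containing ka is merged 2 times, so code length = 2.

2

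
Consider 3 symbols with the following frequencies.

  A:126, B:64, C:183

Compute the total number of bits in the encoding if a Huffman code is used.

Greedily combine the two least-frequent nodes:
merge B(64) and A(126): 190
merge C(183) and 190: 373
The encoded length is the sum of every internal node's weight: 190 + 373 = 563 bits.

563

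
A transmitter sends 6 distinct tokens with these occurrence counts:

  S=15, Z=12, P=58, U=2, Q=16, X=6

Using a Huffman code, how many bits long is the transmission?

219

Build the Huffman tree bottom-up:
U(2) + X(6) → 8
8 + Z(12) → 20
S(15) + Q(16) → 31
20 + 31 → 51
51 + P(58) → 109
Total encoded bits = sum of merged weights = 8 + 20 + 31 + 51 + 109 = 219.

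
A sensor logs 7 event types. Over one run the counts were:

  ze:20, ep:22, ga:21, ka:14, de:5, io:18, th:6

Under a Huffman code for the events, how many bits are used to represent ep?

2

Huffman merges, smallest pair first:
merge de(5) and th(6): 11
merge 11 and ka(14): 25
merge io(18) and ze(20): 38
merge ga(21) and ep(22): 43
merge 25 and 38: 63
merge 43 and 63: 106
ep sits 2 levels below the root, so its codeword is 2 bits.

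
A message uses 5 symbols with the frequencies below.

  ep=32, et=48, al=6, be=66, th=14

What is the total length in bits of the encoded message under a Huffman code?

Merge the two smallest weights repeatedly:
combine al(6), th(14) → 20
combine 20, ep(32) → 52
combine et(48), 52 → 100
combine be(66), 100 → 166
The encoded length is the sum of every internal node's weight: 20 + 52 + 100 + 166 = 338 bits.

338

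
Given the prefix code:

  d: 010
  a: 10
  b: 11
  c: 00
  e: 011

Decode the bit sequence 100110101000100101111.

Read left to right; each codeword is recognised as soon as it completes (prefix code):
  10→a | 011→e | 010→d | 10→a | 00→c | 10→a | 010→d | 11→b | 11→b
Decoded message: aedacadbb

aedacadbb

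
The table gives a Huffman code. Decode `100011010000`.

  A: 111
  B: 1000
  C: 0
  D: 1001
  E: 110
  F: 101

BEBC

Read left to right; each codeword is recognised as soon as it completes (prefix code):
  1000→B | 110→E | 1000→B | 0→C
Decoded message: BEBC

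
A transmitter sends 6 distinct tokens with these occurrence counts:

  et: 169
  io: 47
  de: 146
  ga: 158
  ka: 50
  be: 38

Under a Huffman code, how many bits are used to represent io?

4

Huffman merges, smallest pair first:
merge be(38) and io(47): 85
merge ka(50) and 85: 135
merge 135 and de(146): 281
merge ga(158) and et(169): 327
merge 281 and 327: 608
io's leaf is at depth 4, giving a 4-bit codeword.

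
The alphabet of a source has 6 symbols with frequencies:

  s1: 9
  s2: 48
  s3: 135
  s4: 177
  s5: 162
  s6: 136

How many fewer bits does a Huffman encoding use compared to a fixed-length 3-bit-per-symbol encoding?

418

Fixed-length: 3 bits × 667 symbols = 2001 bits.
Huffman merges:
s1(9) + s2(48) → 57
57 + s3(135) → 192
s6(136) + s5(162) → 298
s4(177) + 192 → 369
298 + 369 → 667
Huffman total = 57 + 192 + 298 + 369 + 667 = 1583 bits.
Saving = 2001 − 1583 = 418 bits.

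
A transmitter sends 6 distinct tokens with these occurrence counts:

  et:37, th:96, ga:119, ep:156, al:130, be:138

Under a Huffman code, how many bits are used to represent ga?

Build the tree from the bottom:
et(37) + th(96) → 133
ga(119) + al(130) → 249
133 + be(138) → 271
ep(156) + 249 → 405
271 + 405 → 676
ga sits 3 levels below the root, so its codeword is 3 bits.

3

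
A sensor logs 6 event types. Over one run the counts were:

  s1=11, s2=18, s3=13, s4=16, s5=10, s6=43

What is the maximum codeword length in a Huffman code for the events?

Merge the two lowest-weight nodes at each step:
merge s5(10) and s1(11): 21
merge s3(13) and s4(16): 29
merge s2(18) and 21: 39
merge 29 and 39: 68
merge s6(43) and 68: 111
The first pair merged (s5, s1) ends up deepest, at depth 4.

4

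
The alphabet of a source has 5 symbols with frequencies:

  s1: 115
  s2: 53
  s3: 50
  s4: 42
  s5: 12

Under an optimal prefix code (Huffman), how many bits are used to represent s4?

Huffman merges, smallest pair first:
merge s5(12) and s4(42): 54
merge s3(50) and s2(53): 103
merge 54 and 103: 157
merge s1(115) and 157: 272
s4's leaf is at depth 3, giving a 3-bit codeword.

3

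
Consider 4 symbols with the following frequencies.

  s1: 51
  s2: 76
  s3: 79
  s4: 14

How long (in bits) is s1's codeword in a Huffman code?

3

Build the tree from the bottom:
merge s4(14) and s1(51): 65
merge 65 and s2(76): 141
merge s3(79) and 141: 220
The subtree containing s1 is merged 3 times, so code length = 3.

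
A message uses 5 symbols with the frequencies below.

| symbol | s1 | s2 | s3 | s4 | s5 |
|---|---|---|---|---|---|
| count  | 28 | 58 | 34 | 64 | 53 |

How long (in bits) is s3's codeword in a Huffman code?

Build the tree from the bottom:
s1(28) + s3(34) → 62
s5(53) + s2(58) → 111
62 + s4(64) → 126
111 + 126 → 237
s3's leaf is at depth 3, giving a 3-bit codeword.

3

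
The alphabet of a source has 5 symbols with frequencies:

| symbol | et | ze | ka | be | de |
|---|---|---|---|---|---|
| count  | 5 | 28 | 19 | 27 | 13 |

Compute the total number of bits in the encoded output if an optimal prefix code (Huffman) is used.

202

Build the Huffman tree bottom-up:
combine et(5), de(13) → 18
combine 18, ka(19) → 37
combine be(27), ze(28) → 55
combine 37, 55 → 92
Total encoded bits = sum of merged weights = 18 + 37 + 55 + 92 = 202.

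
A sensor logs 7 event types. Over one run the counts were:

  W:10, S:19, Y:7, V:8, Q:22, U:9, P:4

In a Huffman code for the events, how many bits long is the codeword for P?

4

Repeatedly merge the two smallest:
merge P(4) and Y(7): 11
merge V(8) and U(9): 17
merge W(10) and 11: 21
merge 17 and S(19): 36
merge 21 and Q(22): 43
merge 36 and 43: 79
P sits 4 levels below the root, so its codeword is 4 bits.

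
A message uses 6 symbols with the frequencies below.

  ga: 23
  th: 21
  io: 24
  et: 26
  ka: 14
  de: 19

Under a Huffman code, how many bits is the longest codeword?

Merge the two lowest-weight nodes at each step:
combine ka(14), de(19) → 33
combine th(21), ga(23) → 44
combine io(24), et(26) → 50
combine 33, 44 → 77
combine 50, 77 → 127
The rarest symbols sit at the bottom; the longest codeword is 3 bits.

3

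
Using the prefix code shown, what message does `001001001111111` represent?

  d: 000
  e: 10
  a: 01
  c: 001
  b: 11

Read left to right; each codeword is recognised as soon as it completes (prefix code):
  001→c | 001→c | 001→c | 11→b | 11→b | 11→b
Decoded message: cccbbb

cccbbb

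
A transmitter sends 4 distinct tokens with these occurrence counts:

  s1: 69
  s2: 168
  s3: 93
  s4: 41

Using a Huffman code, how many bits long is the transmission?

Build the Huffman tree bottom-up:
merge s4(41) and s1(69): 110
merge s3(93) and 110: 203
merge s2(168) and 203: 371
Each symbol's bit-cost is frequency × depth; summing gives 684 bits (equivalently 110 + 203 + 371).

684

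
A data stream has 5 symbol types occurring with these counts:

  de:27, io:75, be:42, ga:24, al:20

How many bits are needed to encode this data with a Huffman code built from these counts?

Build the Huffman tree bottom-up:
al(20) + ga(24) → 44
de(27) + be(42) → 69
44 + 69 → 113
io(75) + 113 → 188
Total encoded bits = sum of merged weights = 44 + 69 + 113 + 188 = 414.

414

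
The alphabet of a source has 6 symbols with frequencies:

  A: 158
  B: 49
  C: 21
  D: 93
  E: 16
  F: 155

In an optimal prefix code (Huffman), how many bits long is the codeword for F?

Build the tree from the bottom:
E(16) + C(21) → 37
37 + B(49) → 86
86 + D(93) → 179
F(155) + A(158) → 313
179 + 313 → 492
F sits 2 levels below the root, so its codeword is 2 bits.

2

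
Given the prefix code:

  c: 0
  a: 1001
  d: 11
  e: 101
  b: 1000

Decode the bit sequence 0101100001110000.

Read left to right; each codeword is recognised as soon as it completes (prefix code):
  0→c | 101→e | 1000→b | 0→c | 11→d | 1000→b | 0→c
Decoded message: cebcdbc

cebcdbc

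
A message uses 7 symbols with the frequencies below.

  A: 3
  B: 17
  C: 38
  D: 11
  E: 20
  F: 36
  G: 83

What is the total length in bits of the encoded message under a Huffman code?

503

Merge the two smallest weights repeatedly:
merge A(3) and D(11): 14
merge 14 and B(17): 31
merge E(20) and 31: 51
merge F(36) and C(38): 74
merge 51 and 74: 125
merge G(83) and 125: 208
Total encoded bits = sum of merged weights = 14 + 31 + 51 + 74 + 125 + 208 = 503.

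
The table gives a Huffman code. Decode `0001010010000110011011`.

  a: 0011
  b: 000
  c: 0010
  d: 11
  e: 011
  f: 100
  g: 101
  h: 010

Read left to right; each codeword is recognised as soon as it completes (prefix code):
  000→b | 101→g | 0010→c | 000→b | 11→d | 0011→a | 011→e
Decoded message: bgcbdae

bgcbdae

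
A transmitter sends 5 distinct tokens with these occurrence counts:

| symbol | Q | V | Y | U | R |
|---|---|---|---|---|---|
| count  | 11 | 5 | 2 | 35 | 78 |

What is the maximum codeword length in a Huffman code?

Merge the two lowest-weight nodes at each step:
Y(2) + V(5) → 7
7 + Q(11) → 18
18 + U(35) → 53
53 + R(78) → 131
Maximum depth reached is 4.

4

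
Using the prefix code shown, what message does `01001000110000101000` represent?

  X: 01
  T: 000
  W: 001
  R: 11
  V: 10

XWTRTXXT

Read left to right; each codeword is recognised as soon as it completes (prefix code):
  01→X | 001→W | 000→T | 11→R | 000→T | 01→X | 01→X | 000→T
Decoded message: XWTRTXXT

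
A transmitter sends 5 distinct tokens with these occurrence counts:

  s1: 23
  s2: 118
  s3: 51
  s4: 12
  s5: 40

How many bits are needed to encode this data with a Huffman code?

Build the Huffman tree bottom-up:
combine s4(12), s1(23) → 35
combine 35, s5(40) → 75
combine s3(51), 75 → 126
combine s2(118), 126 → 244
Total encoded bits = sum of merged weights = 35 + 75 + 126 + 244 = 480.

480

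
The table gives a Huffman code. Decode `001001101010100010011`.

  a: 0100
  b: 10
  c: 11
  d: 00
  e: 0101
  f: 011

Read left to right; each codeword is recognised as soon as it completes (prefix code):
  00→d | 10→b | 011→f | 0101→e | 0100→a | 0100→a | 11→c
Decoded message: dbfeaac

dbfeaac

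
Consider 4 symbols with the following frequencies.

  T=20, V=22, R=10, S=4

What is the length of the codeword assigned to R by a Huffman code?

3

Huffman merges, smallest pair first:
combine S(4), R(10) → 14
combine 14, T(20) → 34
combine V(22), 34 → 56
R sits 3 levels below the root, so its codeword is 3 bits.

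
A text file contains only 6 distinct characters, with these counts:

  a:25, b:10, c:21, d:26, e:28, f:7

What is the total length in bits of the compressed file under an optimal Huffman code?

289

Build the Huffman tree bottom-up:
combine f(7), b(10) → 17
combine 17, c(21) → 38
combine a(25), d(26) → 51
combine e(28), 38 → 66
combine 51, 66 → 117
Total encoded bits = sum of merged weights = 17 + 38 + 51 + 66 + 117 = 289.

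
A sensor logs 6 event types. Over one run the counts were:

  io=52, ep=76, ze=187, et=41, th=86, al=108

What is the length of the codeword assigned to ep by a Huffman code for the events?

3

Build the tree from the bottom:
combine et(41), io(52) → 93
combine ep(76), th(86) → 162
combine 93, al(108) → 201
combine 162, ze(187) → 349
combine 201, 349 → 550
ep's leaf is at depth 3, giving a 3-bit codeword.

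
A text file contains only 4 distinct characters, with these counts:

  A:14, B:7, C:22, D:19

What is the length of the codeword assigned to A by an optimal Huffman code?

Huffman merges, smallest pair first:
combine B(7), A(14) → 21
combine D(19), 21 → 40
combine C(22), 40 → 62
A sits 3 levels below the root, so its codeword is 3 bits.

3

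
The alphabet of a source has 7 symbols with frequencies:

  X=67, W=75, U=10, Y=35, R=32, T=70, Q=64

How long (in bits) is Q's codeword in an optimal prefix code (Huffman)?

Repeatedly merge the two smallest:
U(10) + R(32) → 42
Y(35) + 42 → 77
Q(64) + X(67) → 131
T(70) + W(75) → 145
77 + 131 → 208
145 + 208 → 353
Q sits 3 levels below the root, so its codeword is 3 bits.

3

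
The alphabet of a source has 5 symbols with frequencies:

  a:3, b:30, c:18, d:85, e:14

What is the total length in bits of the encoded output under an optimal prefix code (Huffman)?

267

Greedily combine the two least-frequent nodes:
combine a(3), e(14) → 17
combine 17, c(18) → 35
combine b(30), 35 → 65
combine 65, d(85) → 150
Total encoded bits = sum of merged weights = 17 + 35 + 65 + 150 = 267.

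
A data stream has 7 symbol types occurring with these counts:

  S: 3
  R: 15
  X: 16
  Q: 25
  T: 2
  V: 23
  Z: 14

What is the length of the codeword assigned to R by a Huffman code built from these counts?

Repeatedly merge the two smallest:
T(2) + S(3) → 5
5 + Z(14) → 19
R(15) + X(16) → 31
19 + V(23) → 42
Q(25) + 31 → 56
42 + 56 → 98
R's leaf is at depth 3, giving a 3-bit codeword.

3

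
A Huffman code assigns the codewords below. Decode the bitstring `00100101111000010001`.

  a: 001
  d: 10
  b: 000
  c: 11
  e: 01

aaecdbda

Read left to right; each codeword is recognised as soon as it completes (prefix code):
  001→a | 001→a | 01→e | 11→c | 10→d | 000→b | 10→d | 001→a
Decoded message: aaecdbda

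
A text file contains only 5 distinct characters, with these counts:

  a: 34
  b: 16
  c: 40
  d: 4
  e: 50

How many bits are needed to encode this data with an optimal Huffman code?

Build the Huffman tree bottom-up:
combine d(4), b(16) → 20
combine 20, a(34) → 54
combine c(40), e(50) → 90
combine 54, 90 → 144
Each symbol's bit-cost is frequency × depth; summing gives 308 bits (equivalently 20 + 54 + 90 + 144).

308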